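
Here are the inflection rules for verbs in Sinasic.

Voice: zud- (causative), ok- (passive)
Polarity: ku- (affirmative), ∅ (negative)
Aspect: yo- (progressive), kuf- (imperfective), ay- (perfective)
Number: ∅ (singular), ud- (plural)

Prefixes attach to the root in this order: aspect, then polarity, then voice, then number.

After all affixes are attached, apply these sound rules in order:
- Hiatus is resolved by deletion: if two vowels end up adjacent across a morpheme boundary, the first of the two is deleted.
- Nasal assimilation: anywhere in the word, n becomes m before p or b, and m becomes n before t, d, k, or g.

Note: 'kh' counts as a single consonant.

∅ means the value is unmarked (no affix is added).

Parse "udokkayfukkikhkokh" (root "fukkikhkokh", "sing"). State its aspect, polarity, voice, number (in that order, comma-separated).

perfective, affirmative, passive, plural

Segment: ud-ok-ku-ay-fukkikhkokh.
aspect: ay- → perfective.
polarity: ku- → affirmative.
voice: ok- → passive.
number: ud- → plural.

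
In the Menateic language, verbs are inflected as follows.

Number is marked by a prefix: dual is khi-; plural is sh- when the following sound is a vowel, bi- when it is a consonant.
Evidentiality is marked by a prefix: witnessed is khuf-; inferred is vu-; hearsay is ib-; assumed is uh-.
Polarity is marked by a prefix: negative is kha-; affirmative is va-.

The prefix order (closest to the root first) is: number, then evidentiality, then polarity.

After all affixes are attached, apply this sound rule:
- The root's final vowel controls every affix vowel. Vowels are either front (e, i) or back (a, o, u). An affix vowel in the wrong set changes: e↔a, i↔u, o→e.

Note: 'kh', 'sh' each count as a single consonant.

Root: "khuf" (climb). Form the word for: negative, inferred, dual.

khavukhukhuf

Attach number dual khi- → khikhuf.
Attach evidentiality inferred vu- → vukhikhuf.
Attach polarity negative kha- → khavukhikhuf.
Apply vowel harmony: khavukhikhuf → khavukhukhuf.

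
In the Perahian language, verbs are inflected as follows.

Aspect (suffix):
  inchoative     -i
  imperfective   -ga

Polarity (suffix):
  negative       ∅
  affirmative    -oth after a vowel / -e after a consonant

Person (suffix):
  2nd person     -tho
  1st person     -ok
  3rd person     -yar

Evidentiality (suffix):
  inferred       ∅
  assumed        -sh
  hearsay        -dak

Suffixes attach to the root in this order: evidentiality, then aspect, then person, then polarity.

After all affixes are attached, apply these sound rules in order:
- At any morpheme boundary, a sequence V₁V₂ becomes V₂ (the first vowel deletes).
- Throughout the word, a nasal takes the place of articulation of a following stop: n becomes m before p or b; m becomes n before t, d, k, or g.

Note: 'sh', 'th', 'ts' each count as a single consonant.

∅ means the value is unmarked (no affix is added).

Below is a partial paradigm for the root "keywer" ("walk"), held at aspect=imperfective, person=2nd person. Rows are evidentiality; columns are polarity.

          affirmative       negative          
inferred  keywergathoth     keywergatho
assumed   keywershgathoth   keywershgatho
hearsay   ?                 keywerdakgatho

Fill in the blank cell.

Attach evidentiality hearsay -dak → keywerdak.
Attach aspect imperfective -ga → keywerdakga.
Attach person 2nd person -tho → keywerdakgatho.
Attach polarity affirmative -oth (after vowel 'o') → keywerdakgathooth.
Apply vowel deletion: keywerdakgathooth → keywerdakgathoth.
Nasal assimilation: no change.

keywerdakgathoth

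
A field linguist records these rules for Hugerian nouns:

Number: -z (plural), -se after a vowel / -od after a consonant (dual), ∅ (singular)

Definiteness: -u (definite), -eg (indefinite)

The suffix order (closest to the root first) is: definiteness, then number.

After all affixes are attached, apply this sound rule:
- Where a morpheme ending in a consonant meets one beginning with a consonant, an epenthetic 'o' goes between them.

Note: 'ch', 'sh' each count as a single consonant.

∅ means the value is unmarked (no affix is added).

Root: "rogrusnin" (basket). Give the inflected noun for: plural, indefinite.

rogrusninegoz

Attach definiteness indefinite -eg → rogrusnineg.
Attach number plural -z → rogrusninegz.
Apply epenthesis: rogrusninegz → rogrusninegoz.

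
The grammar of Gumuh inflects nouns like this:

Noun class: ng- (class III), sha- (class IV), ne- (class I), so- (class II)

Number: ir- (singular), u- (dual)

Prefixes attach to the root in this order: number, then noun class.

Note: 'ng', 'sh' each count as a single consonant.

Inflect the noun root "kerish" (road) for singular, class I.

Attach number singular ir- → irkerish.
Attach noun class class I ne- → neirkerish.

neirkerish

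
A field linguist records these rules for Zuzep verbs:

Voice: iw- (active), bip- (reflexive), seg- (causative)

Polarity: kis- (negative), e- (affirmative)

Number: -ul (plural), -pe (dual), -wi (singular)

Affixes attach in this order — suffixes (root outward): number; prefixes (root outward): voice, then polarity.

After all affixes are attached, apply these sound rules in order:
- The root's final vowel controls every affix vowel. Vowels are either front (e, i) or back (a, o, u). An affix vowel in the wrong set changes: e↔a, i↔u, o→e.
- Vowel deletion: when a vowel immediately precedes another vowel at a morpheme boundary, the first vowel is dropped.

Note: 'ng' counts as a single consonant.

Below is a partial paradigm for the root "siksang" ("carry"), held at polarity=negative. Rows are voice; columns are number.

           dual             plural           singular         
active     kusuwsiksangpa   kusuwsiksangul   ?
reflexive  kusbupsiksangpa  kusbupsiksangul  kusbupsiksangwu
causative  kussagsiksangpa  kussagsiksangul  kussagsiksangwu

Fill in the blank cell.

kusuwsiksangwu

Attach number singular -wi → siksangwi.
Attach voice active iw- → iwsiksangwi.
Attach polarity negative kis- → kisiwsiksangwi.
Apply vowel harmony: kisiwsiksangwi → kusuwsiksangwu.
Vowel deletion: no change.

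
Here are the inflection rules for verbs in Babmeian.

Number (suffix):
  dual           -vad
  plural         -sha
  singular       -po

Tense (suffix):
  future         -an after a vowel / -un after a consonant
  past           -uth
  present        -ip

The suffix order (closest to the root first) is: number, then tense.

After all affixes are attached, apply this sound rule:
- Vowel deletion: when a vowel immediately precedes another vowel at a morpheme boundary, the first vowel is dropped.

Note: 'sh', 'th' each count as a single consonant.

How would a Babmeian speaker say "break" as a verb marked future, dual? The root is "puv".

puvvadun

Attach number dual -vad → puvvad.
Attach tense future -un (after consonant 'd') → puvvadun.
Vowel deletion: no change.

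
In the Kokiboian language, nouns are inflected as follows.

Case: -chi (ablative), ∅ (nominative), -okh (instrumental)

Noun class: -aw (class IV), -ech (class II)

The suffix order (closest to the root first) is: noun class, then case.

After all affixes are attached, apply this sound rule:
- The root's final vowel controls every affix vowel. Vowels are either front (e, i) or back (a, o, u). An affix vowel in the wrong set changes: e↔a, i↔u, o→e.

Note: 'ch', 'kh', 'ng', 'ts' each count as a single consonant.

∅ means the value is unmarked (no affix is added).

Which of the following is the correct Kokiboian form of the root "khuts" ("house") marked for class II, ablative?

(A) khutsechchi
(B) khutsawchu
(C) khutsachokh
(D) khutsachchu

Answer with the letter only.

D

Attach noun class class II -ech → khutsech.
Attach case ablative -chi → khutsechchi.
Apply vowel harmony: khutsechchi → khutsachchu.
So the correct form is khutsachchu, option (D).
(B) khutsawchu is wrong: it uses class IV instead of class II for noun class.
(A) khutsechchi is wrong: it fails to apply the sound rule(s).
(C) khutsachokh is wrong: it uses instrumental instead of ablative for case.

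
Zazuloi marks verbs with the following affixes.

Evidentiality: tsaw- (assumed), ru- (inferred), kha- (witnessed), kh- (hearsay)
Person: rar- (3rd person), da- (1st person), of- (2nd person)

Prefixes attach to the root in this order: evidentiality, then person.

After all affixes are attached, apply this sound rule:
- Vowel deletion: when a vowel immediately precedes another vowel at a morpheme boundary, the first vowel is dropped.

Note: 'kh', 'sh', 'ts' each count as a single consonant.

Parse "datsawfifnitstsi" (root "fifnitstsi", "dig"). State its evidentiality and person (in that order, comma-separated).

Segment: da-tsaw-fifnitstsi.
evidentiality: tsaw- → assumed.
person: da- → 1st person.

assumed, 1st person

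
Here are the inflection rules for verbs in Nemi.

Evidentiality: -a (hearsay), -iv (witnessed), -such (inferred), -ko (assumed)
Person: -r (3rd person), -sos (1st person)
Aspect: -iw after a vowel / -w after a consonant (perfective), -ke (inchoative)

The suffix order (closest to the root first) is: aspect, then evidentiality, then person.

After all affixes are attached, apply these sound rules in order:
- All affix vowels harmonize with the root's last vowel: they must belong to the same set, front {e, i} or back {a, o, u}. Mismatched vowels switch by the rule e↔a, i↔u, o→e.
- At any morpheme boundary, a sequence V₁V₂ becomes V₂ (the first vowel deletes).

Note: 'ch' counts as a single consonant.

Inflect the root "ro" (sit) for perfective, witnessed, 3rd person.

Attach aspect perfective -iw (after vowel 'o') → roiw.
Attach evidentiality witnessed -iv → roiwiv.
Attach person 3rd person -r → roiwivr.
Apply vowel harmony: roiwivr → rouwuvr.
Apply vowel deletion: rouwuvr → ruwuvr.

ruwuvr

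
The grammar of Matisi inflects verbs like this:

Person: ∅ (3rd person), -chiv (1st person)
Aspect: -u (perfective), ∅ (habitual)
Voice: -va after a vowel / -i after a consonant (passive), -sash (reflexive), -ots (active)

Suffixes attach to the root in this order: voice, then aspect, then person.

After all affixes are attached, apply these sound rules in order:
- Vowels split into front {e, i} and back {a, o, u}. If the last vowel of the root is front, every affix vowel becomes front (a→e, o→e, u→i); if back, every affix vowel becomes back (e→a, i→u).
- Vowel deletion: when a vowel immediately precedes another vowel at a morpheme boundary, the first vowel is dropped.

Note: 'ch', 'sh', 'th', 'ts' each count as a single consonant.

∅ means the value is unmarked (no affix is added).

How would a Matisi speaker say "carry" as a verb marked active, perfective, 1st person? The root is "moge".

mogetsichiv

Attach voice active -ots → mogeots.
Attach aspect perfective -u → mogeotsu.
Attach person 1st person -chiv → mogeotsuchiv.
Apply vowel harmony: mogeotsuchiv → mogeetsichiv.
Apply vowel deletion: mogeetsichiv → mogetsichiv.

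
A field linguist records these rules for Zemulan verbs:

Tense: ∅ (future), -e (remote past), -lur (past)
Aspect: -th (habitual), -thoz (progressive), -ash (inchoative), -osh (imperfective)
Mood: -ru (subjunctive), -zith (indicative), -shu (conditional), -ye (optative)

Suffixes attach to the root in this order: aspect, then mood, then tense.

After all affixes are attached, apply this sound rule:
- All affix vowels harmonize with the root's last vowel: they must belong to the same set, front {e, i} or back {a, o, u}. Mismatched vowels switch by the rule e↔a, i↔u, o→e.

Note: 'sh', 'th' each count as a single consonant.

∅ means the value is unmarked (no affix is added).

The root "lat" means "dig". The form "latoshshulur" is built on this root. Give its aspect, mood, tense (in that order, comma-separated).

imperfective, conditional, past

Segment: lat-osh-shu-lur.
aspect: -osh → imperfective.
mood: -shu → conditional.
tense: -lur → past.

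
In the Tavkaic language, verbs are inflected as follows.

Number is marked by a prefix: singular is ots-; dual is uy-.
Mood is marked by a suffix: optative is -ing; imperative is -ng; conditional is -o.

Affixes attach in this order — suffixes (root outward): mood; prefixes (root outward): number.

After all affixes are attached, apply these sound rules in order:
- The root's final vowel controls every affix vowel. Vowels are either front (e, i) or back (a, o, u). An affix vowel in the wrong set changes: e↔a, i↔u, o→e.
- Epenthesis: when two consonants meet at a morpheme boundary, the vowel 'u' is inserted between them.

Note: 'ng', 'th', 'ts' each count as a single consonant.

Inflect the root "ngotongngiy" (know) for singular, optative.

Attach number singular ots- → otsngotongngiy.
Attach mood optative -ing → otsngotongngiying.
Apply vowel harmony: otsngotongngiying → etsngotongngiying.
Apply epenthesis: etsngotongngiying → etsungotongngiying.

etsungotongngiying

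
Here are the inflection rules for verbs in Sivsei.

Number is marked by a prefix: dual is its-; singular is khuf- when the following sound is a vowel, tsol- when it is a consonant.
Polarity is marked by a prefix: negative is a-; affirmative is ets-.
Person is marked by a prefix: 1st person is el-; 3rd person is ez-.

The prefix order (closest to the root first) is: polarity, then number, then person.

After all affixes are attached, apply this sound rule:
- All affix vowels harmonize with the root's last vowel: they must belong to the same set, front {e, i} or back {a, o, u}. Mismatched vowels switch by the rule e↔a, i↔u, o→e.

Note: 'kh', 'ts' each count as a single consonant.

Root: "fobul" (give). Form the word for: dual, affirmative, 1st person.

alutsatsfobul

Attach polarity affirmative ets- → etsfobul.
Attach number dual its- → itsetsfobul.
Attach person 1st person el- → elitsetsfobul.
Apply vowel harmony: elitsetsfobul → alutsatsfobul.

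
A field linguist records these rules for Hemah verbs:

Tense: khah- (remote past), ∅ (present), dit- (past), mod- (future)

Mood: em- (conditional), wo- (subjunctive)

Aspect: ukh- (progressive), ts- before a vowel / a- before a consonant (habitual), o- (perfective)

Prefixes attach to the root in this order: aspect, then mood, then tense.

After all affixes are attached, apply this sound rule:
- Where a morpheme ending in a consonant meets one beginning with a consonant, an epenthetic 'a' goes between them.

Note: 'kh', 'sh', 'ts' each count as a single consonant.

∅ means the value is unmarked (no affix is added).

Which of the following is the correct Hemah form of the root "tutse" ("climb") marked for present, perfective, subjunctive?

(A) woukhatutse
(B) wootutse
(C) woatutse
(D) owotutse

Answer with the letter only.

Attach aspect perfective o- → otutse.
Attach mood subjunctive wo- → wootutse.
tense = present: zero marking, form stays wootutse.
Epenthesis: no change.
So the correct form is wootutse, option (B).
(D) owotutse is wrong: it has the affixes in the wrong order.
(C) woatutse is wrong: it uses habitual instead of perfective for aspect.
(A) woukhatutse is wrong: it uses progressive instead of perfective for aspect.

B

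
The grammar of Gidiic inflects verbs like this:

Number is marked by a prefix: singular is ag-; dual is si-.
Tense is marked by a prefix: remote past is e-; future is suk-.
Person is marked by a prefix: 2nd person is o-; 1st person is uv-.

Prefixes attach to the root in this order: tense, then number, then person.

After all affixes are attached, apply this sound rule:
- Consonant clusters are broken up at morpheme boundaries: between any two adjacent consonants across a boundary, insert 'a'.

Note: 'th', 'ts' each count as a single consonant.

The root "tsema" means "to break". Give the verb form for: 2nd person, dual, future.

osisukatsema

Attach tense future suk- → suktsema.
Attach number dual si- → sisuktsema.
Attach person 2nd person o- → osisuktsema.
Apply epenthesis: osisuktsema → osisukatsema.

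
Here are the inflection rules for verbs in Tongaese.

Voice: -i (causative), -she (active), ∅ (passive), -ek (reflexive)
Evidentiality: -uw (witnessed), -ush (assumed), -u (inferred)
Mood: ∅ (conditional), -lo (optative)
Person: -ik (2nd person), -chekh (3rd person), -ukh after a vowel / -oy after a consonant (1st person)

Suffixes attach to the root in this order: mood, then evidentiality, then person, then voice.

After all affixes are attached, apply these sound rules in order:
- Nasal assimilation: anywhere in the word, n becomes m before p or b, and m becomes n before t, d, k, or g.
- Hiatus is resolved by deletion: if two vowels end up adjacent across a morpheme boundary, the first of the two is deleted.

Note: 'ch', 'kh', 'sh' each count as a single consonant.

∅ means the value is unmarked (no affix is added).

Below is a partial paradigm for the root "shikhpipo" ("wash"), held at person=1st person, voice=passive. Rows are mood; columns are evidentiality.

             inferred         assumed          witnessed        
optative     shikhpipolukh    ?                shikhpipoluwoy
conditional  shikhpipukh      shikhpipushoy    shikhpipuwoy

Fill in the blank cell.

Attach mood optative -lo → shikhpipolo.
Attach evidentiality assumed -ush → shikhpipoloush.
Attach person 1st person -oy (after consonant 'sh') → shikhpipoloushoy.
voice = passive: zero marking, form stays shikhpipoloushoy.
Nasal assimilation: no change.
Apply vowel deletion: shikhpipoloushoy → shikhpipolushoy.

shikhpipolushoy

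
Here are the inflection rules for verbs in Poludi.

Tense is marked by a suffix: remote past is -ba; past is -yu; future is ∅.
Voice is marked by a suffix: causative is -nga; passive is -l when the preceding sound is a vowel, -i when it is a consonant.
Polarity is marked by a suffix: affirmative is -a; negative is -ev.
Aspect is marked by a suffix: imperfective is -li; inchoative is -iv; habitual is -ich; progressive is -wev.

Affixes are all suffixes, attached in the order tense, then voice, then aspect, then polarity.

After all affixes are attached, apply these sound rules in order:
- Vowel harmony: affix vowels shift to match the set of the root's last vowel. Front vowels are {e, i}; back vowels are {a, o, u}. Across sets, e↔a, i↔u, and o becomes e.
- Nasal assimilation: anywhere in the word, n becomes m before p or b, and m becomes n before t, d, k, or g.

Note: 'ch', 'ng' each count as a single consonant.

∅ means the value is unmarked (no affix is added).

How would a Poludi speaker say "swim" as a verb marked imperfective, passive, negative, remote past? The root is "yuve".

Attach tense remote past -ba → yuveba.
Attach voice passive -l (after vowel 'a') → yuvebal.
Attach aspect imperfective -li → yuveballi.
Attach polarity negative -ev → yuveballiev.
Apply vowel harmony: yuveballiev → yuvebelliev.
Nasal assimilation: no change.

yuvebelliev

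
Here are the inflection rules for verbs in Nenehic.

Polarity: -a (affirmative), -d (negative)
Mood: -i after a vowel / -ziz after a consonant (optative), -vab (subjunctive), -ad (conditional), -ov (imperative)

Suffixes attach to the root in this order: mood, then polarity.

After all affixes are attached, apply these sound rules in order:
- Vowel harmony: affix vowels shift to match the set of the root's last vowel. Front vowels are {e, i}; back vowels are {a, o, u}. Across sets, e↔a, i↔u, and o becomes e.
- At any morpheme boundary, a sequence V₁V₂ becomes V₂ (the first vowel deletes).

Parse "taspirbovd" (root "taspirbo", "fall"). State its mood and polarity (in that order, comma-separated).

imperative, negative

Segment: taspirbo-ov-d.
mood: -ov → imperative.
polarity: -d → negative.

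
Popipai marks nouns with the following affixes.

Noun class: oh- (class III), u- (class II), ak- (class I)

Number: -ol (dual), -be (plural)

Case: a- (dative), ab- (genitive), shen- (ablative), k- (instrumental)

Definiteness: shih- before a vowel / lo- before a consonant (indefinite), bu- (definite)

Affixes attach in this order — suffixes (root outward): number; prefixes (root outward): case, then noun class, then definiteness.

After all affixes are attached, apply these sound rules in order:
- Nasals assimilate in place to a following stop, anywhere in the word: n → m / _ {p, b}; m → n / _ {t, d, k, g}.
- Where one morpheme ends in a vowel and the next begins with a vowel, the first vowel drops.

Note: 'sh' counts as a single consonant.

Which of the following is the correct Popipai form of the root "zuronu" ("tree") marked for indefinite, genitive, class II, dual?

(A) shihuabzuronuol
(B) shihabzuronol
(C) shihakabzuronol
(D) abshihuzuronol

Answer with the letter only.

Attach case genitive ab- → abzuronu.
Attach noun class class II u- → uabzuronu.
Attach definiteness indefinite shih- (before vowel 'u') → shihuabzuronu.
Attach number dual -ol → shihuabzuronuol.
Nasal assimilation: no change.
Apply vowel deletion: shihuabzuronuol → shihabzuronol.
So the correct form is shihabzuronol, option (B).
(C) shihakabzuronol is wrong: it uses class I instead of class II for noun class.
(A) shihuabzuronuol is wrong: it fails to apply the sound rule(s).
(D) abshihuzuronol is wrong: it has the affixes in the wrong order.

B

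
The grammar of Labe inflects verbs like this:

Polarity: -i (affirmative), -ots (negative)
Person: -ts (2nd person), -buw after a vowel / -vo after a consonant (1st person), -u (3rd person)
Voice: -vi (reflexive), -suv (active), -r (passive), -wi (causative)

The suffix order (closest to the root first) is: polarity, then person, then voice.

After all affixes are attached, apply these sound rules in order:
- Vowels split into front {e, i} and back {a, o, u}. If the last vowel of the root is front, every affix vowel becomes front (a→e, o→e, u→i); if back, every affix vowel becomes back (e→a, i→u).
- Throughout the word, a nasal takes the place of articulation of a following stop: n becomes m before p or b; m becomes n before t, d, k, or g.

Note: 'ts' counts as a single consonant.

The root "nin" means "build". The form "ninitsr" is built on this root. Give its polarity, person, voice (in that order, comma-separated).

affirmative, 2nd person, passive

Segment: nin-i-ts-r.
polarity: -i → affirmative.
person: -ts → 2nd person.
voice: -r → passive.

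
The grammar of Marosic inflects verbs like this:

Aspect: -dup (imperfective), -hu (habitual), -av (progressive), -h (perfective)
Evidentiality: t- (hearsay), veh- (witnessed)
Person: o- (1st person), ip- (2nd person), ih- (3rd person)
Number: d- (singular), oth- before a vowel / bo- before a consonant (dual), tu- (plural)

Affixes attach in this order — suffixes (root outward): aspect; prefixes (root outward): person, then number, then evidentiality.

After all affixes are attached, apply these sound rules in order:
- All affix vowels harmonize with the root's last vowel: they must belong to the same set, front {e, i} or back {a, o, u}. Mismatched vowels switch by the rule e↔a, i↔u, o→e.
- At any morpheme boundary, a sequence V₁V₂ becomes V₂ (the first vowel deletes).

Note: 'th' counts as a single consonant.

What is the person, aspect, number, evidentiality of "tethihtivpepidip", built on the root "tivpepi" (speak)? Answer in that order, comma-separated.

3rd person, imperfective, dual, hearsay

Segment: t-oth-ih-tivpepi-dup.
person: ih- → 3rd person.
aspect: -dup → imperfective.
number: oth/bo- → dual.
evidentiality: t- → hearsay.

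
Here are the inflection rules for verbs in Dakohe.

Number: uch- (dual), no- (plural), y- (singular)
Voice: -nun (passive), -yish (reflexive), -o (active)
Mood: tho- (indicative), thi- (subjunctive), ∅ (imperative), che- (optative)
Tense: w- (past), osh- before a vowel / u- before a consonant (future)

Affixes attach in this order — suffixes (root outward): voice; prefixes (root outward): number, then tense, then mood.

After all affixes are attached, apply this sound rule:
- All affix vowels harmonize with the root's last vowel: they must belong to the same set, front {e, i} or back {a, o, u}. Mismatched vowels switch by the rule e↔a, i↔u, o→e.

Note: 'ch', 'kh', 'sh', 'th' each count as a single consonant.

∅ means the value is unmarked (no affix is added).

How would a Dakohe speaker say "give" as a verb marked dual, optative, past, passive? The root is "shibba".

Attach number dual uch- → uchshibba.
Attach tense past w- → wuchshibba.
Attach mood optative che- → chewuchshibba.
Attach voice passive -nun → chewuchshibbanun.
Apply vowel harmony: chewuchshibbanun → chawuchshibbanun.

chawuchshibbanun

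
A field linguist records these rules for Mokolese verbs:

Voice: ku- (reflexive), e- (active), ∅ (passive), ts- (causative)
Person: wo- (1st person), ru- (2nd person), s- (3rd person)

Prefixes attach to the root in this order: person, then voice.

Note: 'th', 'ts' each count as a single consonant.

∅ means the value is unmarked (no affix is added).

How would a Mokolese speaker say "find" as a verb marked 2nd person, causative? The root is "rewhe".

Attach person 2nd person ru- → rurewhe.
Attach voice causative ts- → tsrurewhe.

tsrurewhe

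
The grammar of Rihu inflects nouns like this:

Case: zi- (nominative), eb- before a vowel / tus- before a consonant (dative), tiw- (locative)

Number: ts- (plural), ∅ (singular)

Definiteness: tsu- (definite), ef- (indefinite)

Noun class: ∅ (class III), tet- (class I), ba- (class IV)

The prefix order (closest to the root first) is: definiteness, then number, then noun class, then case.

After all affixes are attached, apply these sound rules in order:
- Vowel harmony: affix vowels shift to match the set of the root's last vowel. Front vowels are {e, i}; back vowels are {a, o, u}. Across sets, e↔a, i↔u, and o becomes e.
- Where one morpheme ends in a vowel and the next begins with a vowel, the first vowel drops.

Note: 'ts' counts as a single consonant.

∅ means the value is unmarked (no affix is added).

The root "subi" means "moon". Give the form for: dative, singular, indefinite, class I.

Attach definiteness indefinite ef- → efsubi.
number = singular: zero marking, form stays efsubi.
Attach noun class class I tet- → tetefsubi.
Attach case dative tus- (before consonant 't') → tustetefsubi.
Apply vowel harmony: tustetefsubi → tistetefsubi.
Vowel deletion: no change.

tistetefsubi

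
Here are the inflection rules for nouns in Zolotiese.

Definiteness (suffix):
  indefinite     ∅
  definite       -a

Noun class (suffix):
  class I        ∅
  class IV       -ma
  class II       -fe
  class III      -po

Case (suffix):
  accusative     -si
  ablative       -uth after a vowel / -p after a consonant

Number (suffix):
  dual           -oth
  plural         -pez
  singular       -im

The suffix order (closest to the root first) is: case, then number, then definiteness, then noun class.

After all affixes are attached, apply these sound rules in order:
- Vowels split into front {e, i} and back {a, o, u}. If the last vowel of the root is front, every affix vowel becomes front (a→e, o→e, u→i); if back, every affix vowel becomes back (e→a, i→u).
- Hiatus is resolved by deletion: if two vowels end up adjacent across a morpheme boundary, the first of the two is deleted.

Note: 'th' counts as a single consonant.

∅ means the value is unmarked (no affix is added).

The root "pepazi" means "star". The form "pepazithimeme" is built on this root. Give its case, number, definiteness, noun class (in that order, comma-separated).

ablative, singular, definite, class IV

Segment: pepazi-uth-im-a-ma.
case: -uth/p → ablative.
number: -im → singular.
definiteness: -a → definite.
noun class: -ma → class IV.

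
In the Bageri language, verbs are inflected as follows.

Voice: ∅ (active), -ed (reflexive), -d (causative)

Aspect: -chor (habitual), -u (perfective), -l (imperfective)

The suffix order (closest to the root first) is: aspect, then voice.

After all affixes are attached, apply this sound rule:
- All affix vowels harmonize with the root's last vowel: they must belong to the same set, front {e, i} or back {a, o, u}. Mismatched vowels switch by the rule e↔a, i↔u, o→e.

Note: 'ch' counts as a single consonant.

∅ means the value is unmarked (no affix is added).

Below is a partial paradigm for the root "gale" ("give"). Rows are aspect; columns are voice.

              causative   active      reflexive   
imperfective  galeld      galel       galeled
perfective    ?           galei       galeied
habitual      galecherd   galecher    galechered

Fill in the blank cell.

galeid

Attach aspect perfective -u → galeu.
Attach voice causative -d → galeud.
Apply vowel harmony: galeud → galeid.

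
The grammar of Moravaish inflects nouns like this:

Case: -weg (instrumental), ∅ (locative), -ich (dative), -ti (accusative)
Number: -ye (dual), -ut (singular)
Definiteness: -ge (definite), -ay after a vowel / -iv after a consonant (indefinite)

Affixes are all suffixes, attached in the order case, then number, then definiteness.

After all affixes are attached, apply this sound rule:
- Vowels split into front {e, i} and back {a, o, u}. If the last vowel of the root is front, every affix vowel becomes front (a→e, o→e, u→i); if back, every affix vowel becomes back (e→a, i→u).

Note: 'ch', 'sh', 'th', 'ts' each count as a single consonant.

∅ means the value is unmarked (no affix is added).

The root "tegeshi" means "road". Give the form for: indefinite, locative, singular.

tegeshiitiv

case = locative: zero marking, form stays tegeshi.
Attach number singular -ut → tegeshiut.
Attach definiteness indefinite -iv (after consonant 't') → tegeshiutiv.
Apply vowel harmony: tegeshiutiv → tegeshiitiv.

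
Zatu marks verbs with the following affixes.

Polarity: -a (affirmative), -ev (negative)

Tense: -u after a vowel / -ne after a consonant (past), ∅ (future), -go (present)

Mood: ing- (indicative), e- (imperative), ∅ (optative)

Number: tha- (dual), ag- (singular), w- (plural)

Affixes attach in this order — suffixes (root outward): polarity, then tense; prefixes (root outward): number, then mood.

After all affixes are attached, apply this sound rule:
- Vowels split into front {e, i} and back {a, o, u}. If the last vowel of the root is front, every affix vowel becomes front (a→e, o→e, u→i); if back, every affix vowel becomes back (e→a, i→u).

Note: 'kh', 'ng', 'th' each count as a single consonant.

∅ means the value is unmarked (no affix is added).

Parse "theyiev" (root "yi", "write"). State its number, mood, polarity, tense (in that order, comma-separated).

dual, optative, negative, future

Segment: tha-yi-ev.
number: tha- → dual.
mood: ∅ → optative.
polarity: -ev → negative.
tense: ∅ → future.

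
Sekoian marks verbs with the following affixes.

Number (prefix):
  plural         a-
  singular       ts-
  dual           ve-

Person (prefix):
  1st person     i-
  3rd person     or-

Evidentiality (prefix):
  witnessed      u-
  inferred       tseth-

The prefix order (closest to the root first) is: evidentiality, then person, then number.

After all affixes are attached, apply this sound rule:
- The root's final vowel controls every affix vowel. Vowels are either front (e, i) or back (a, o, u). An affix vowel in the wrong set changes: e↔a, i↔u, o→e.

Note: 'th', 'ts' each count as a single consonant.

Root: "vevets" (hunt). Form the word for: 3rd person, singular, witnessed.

Attach evidentiality witnessed u- → uvevets.
Attach person 3rd person or- → oruvevets.
Attach number singular ts- → tsoruvevets.
Apply vowel harmony: tsoruvevets → tserivevets.

tserivevets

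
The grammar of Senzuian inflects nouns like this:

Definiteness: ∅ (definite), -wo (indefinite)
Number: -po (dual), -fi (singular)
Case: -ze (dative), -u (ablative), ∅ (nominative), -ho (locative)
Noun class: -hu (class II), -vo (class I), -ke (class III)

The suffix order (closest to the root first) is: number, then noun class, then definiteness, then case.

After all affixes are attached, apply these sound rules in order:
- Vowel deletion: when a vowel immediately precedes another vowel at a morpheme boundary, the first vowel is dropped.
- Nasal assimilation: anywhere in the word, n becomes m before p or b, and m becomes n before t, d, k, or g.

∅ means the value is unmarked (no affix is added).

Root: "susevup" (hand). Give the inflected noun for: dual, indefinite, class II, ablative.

Attach number dual -po → susevuppo.
Attach noun class class II -hu → susevuppohu.
Attach definiteness indefinite -wo → susevuppohuwo.
Attach case ablative -u → susevuppohuwou.
Apply vowel deletion: susevuppohuwou → susevuppohuwu.
Nasal assimilation: no change.

susevuppohuwu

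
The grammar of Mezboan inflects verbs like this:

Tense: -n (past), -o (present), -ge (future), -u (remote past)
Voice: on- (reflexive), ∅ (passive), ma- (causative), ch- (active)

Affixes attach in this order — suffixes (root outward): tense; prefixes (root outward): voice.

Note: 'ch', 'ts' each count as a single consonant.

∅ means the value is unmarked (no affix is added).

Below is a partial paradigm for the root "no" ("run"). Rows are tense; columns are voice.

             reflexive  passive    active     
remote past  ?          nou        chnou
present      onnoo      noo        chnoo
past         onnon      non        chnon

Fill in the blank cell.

onnou

Attach tense remote past -u → nou.
Attach voice reflexive on- → onnou.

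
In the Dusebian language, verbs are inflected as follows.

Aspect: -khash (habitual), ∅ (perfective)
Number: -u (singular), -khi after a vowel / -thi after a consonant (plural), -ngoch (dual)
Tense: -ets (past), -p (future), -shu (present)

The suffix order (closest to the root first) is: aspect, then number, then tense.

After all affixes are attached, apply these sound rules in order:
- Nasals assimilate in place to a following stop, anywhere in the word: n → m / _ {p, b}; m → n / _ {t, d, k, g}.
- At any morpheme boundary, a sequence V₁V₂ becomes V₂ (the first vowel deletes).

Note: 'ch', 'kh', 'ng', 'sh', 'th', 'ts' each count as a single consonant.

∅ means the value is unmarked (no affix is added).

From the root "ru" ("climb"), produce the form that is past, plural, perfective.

aspect = perfective: zero marking, form stays ru.
Attach number plural -khi (after vowel 'u') → rukhi.
Attach tense past -ets → rukhiets.
Nasal assimilation: no change.
Apply vowel deletion: rukhiets → rukhets.

rukhets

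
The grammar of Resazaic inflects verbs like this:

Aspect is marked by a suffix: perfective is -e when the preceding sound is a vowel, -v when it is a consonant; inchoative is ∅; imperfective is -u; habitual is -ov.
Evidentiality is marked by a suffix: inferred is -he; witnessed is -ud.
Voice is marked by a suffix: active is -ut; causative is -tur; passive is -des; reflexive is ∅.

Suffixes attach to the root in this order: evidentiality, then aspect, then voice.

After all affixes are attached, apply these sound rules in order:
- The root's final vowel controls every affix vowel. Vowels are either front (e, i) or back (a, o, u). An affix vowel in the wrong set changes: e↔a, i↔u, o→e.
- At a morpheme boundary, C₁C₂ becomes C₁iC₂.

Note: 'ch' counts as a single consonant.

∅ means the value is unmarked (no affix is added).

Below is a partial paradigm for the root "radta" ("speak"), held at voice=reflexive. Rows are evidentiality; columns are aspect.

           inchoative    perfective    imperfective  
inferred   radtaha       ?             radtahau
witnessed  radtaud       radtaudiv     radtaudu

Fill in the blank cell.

radtahaa

Attach evidentiality inferred -he → radtahe.
Attach aspect perfective -e (after vowel 'e') → radtahee.
voice = reflexive: zero marking, form stays radtahee.
Apply vowel harmony: radtahee → radtahaa.
Epenthesis: no change.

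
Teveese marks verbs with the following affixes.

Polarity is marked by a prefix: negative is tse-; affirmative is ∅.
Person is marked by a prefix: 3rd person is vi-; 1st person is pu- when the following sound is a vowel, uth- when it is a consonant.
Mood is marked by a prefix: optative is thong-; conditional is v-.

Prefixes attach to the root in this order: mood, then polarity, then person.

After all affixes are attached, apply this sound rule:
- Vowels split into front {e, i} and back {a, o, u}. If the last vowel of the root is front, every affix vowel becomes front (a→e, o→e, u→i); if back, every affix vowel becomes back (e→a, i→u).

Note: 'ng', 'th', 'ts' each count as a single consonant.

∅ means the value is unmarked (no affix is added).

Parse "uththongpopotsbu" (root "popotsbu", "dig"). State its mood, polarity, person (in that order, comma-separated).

Segment: uth-thong-popotsbu.
mood: thong- → optative.
polarity: ∅ → affirmative.
person: pu/uth- → 1st person.

optative, affirmative, 1st person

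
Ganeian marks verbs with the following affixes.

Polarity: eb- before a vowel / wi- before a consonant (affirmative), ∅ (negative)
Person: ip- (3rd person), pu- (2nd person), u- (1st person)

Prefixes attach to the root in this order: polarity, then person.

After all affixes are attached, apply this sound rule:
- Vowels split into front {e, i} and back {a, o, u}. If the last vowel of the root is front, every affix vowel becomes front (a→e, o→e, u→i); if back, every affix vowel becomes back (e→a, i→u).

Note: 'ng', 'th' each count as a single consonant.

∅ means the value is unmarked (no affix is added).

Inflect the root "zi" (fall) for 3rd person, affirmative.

Attach polarity affirmative wi- (before consonant 'z') → wizi.
Attach person 3rd person ip- → ipwizi.
Vowel harmony: no change.

ipwizi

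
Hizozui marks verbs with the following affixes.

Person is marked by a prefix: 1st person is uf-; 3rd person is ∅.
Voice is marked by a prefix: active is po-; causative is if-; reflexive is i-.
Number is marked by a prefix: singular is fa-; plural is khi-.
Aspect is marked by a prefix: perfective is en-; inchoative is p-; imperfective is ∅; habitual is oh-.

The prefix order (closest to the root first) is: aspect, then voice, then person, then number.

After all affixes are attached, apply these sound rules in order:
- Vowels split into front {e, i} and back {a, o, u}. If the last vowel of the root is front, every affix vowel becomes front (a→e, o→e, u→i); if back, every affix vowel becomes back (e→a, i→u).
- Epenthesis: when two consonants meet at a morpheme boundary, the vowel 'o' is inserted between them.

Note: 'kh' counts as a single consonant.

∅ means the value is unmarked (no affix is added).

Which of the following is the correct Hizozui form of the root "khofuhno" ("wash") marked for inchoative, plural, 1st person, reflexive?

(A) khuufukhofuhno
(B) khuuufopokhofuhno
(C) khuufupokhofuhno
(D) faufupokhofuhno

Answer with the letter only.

Attach aspect inchoative p- → pkhofuhno.
Attach voice reflexive i- → ipkhofuhno.
Attach person 1st person uf- → ufipkhofuhno.
Attach number plural khi- → khiufipkhofuhno.
Apply vowel harmony: khiufipkhofuhno → khuufupkhofuhno.
Apply epenthesis: khuufupkhofuhno → khuufupokhofuhno.
So the correct form is khuufupokhofuhno, option (C).
(D) faufupokhofuhno is wrong: it uses singular instead of plural for number.
(A) khuufukhofuhno is wrong: it uses imperfective instead of inchoative for aspect.
(B) khuuufopokhofuhno is wrong: it has the affixes in the wrong order.

C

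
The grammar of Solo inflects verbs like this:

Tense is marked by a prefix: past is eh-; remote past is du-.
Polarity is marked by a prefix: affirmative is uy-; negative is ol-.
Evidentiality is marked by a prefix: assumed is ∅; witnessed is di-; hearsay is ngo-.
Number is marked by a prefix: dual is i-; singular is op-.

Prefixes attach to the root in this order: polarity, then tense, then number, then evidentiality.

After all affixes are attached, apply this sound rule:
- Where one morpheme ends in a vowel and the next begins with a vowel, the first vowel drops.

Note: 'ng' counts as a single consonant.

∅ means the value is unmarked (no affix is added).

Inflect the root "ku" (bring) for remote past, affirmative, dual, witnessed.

Attach polarity affirmative uy- → uyku.
Attach tense remote past du- → duuyku.
Attach number dual i- → iduuyku.
Attach evidentiality witnessed di- → diiduuyku.
Apply vowel deletion: diiduuyku → diduyku.

diduyku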